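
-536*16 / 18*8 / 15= -34304 / 135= -254.10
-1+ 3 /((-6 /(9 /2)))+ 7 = 15 /4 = 3.75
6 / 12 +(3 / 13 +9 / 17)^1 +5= 2767 / 442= 6.26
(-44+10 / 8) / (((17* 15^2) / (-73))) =1387 / 1700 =0.82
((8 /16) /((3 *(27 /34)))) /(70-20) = 17 /4050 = 0.00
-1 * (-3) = 3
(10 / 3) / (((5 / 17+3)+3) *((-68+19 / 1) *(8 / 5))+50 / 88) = -37400 / 5530233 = -0.01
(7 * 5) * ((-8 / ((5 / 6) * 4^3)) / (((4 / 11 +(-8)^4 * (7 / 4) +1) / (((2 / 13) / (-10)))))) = 231 / 20504380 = 0.00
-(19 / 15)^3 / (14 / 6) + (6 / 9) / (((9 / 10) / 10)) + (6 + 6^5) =184004173 / 23625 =7788.54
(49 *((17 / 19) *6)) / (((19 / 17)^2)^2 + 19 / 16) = 95.73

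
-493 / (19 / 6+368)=-174 / 131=-1.33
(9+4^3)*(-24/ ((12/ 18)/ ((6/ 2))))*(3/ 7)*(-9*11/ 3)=780516/ 7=111502.29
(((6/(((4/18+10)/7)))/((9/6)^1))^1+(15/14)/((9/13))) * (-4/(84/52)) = -107666/10143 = -10.61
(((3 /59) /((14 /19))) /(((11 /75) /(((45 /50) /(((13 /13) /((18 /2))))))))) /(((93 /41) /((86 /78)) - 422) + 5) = -40698855 /4431205856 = -0.01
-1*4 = -4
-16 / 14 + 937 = 6551 / 7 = 935.86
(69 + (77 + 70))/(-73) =-216/73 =-2.96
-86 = -86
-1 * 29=-29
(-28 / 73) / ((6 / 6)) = -28 / 73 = -0.38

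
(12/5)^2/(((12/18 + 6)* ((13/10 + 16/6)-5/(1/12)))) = -648/42025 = -0.02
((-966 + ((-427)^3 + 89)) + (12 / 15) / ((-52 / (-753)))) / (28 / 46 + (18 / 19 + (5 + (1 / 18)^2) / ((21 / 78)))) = -2507819648752026 / 648701365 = -3865907.77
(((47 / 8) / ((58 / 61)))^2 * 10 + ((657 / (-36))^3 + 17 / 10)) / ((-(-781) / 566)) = -867458883571 / 210182720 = -4127.17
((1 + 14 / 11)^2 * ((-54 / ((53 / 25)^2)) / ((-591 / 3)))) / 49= 21093750 / 3280948517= 0.01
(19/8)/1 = 19/8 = 2.38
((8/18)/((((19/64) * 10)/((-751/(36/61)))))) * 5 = -1465952/1539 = -952.54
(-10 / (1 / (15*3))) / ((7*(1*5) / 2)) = -180 / 7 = -25.71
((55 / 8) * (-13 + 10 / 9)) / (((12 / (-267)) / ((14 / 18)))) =3666355 / 2592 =1414.49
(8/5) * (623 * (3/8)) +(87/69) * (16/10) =375.82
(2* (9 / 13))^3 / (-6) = -972 / 2197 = -0.44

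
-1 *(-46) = 46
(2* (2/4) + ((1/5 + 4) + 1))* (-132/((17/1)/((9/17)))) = -36828/1445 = -25.49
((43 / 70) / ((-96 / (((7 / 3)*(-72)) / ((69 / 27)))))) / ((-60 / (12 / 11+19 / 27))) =-22919 / 1821600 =-0.01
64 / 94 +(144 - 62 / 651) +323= 461507 / 987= 467.59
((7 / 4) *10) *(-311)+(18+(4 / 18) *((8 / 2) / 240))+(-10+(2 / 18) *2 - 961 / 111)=-27187444 / 4995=-5442.93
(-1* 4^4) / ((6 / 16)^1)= -2048 / 3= -682.67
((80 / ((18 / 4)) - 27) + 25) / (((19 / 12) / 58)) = 32944 / 57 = 577.96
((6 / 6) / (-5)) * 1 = -1 / 5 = -0.20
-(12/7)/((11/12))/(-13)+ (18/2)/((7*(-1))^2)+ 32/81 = 410119/567567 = 0.72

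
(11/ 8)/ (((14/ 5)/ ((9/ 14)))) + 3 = 5199/ 1568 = 3.32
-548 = -548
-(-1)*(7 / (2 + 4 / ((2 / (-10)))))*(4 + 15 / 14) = -1.97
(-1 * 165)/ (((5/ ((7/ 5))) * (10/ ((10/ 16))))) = -2.89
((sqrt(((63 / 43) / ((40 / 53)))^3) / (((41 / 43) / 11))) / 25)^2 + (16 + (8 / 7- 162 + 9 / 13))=-37521328871871591 / 263110120000000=-142.61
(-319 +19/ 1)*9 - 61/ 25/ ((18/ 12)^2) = -2701.08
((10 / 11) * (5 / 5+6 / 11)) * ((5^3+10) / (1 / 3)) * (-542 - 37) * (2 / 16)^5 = -19932075 / 1982464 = -10.05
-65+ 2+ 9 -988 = -1042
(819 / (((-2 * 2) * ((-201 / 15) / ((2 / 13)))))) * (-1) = -315 / 134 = -2.35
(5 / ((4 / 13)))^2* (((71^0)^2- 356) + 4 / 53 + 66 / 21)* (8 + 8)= -551408975 / 371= -1486277.56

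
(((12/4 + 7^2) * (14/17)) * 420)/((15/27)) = 32374.59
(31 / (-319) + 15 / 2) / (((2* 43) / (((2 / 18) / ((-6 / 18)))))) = -4723 / 164604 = -0.03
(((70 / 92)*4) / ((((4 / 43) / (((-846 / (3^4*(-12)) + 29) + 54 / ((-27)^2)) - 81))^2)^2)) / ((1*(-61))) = -85350076008744313235 / 18852009984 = -4527372735.38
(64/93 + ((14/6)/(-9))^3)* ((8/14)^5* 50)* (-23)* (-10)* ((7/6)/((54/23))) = 27712557952000/118667055213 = 233.53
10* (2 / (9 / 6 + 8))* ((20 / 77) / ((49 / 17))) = 13600 / 71687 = 0.19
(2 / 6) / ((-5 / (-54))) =18 / 5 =3.60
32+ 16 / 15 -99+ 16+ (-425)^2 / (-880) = -255.19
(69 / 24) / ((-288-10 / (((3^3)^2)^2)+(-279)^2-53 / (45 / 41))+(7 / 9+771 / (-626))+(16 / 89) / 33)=18727505200305 / 504856167841076708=0.00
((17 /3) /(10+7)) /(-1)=-1 /3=-0.33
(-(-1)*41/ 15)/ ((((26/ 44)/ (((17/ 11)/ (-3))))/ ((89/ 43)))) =-124066/ 25155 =-4.93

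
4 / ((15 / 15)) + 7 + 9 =20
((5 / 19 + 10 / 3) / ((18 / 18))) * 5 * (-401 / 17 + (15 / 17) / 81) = -11092550 / 26163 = -423.98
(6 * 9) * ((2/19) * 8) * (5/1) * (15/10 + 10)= 49680/19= 2614.74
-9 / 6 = -3 / 2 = -1.50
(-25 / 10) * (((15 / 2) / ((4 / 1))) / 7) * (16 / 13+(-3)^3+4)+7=31417 / 1456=21.58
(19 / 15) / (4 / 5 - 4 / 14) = 133 / 54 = 2.46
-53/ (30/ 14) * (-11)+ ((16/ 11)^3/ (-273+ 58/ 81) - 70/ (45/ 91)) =34477637809/ 264196845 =130.50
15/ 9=5/ 3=1.67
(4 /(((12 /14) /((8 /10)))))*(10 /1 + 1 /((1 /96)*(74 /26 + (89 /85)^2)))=71230768 /555447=128.24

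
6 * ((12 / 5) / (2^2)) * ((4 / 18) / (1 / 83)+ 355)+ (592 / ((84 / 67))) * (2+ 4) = 146214 / 35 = 4177.54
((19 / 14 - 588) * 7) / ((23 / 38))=-156047 / 23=-6784.65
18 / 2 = 9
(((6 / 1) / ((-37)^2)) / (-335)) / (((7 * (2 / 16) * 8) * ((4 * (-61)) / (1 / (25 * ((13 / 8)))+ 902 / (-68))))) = -438909 / 4327812170500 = -0.00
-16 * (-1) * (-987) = -15792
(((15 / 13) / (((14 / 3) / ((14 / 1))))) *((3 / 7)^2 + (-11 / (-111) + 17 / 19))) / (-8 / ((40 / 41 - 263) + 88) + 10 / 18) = 117210034125 / 17297595497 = 6.78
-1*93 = -93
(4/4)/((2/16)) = 8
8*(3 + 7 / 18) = 244 / 9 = 27.11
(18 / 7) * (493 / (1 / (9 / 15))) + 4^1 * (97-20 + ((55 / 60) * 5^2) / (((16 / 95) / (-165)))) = -49692193 / 560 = -88736.06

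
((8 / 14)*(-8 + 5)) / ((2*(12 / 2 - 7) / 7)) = 6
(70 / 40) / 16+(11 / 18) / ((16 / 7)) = 217 / 576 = 0.38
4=4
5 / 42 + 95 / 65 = 863 / 546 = 1.58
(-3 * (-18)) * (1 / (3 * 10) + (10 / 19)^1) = 2871 / 95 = 30.22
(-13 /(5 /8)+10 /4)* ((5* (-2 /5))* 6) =1098 /5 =219.60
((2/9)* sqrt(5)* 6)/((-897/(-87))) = 116* sqrt(5)/897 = 0.29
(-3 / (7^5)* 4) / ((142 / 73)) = -438 / 1193297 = -0.00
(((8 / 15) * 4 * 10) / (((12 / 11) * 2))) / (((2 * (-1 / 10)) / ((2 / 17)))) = -880 / 153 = -5.75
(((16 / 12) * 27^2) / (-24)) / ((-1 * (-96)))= -0.42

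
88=88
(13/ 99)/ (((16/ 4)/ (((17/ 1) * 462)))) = 1547/ 6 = 257.83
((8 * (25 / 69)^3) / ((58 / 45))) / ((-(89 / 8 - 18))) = 500000 / 11643819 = 0.04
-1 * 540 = -540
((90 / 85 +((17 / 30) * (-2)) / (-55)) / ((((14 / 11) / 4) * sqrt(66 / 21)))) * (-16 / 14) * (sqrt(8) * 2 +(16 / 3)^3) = -344.15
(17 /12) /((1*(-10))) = -17 /120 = -0.14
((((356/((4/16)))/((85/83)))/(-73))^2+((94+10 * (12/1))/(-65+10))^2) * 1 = 352164152404/931749005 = 377.96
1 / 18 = 0.06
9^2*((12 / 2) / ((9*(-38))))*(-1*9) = 243 / 19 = 12.79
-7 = -7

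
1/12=0.08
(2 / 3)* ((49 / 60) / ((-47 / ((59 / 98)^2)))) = -3481 / 829080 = -0.00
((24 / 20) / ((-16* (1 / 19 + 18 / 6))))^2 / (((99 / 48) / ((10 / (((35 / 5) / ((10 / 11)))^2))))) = 5415 / 109698358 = 0.00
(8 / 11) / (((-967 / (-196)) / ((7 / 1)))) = 10976 / 10637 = 1.03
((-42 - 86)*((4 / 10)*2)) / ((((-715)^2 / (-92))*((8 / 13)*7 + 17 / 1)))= 47104 / 54465125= 0.00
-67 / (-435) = 67 / 435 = 0.15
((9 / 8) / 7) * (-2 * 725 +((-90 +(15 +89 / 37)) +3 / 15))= -2534787 / 10360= -244.67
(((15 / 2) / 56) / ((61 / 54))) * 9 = 3645 / 3416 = 1.07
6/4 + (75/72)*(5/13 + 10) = 1281/104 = 12.32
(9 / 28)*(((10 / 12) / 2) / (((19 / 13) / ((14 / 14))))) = 195 / 2128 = 0.09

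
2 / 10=1 / 5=0.20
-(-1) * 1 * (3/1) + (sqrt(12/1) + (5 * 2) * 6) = 2 * sqrt(3) + 63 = 66.46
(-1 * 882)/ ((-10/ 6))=2646/ 5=529.20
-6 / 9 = -0.67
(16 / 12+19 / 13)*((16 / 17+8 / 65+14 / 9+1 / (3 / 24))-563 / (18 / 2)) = -6255401 / 43095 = -145.15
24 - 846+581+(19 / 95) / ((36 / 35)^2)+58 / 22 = -238.17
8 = 8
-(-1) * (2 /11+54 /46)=343 /253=1.36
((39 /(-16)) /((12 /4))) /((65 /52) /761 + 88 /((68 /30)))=-168181 /8036500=-0.02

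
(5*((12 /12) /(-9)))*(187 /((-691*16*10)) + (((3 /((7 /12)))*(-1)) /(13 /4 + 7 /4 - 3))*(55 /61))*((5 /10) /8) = 109534249 /1359622656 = 0.08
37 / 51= 0.73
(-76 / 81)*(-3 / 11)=76 / 297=0.26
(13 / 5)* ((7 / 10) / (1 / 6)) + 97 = 2698 / 25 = 107.92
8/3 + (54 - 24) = 98/3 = 32.67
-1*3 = -3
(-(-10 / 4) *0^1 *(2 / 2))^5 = 0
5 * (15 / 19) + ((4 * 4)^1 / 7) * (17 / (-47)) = 19507 / 6251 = 3.12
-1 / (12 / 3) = -1 / 4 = -0.25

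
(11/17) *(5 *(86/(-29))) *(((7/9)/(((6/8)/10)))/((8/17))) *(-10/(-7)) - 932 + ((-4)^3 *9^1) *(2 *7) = -7280368/783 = -9298.04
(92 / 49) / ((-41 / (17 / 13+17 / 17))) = -2760 / 26117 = -0.11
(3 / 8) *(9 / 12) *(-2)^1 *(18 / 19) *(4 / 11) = -81 / 418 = -0.19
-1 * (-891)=891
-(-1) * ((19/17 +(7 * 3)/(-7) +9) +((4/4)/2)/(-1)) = 225/34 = 6.62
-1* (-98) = 98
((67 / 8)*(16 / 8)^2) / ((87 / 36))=402 / 29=13.86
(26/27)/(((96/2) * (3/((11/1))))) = 143/1944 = 0.07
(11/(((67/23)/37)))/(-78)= -9361/5226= -1.79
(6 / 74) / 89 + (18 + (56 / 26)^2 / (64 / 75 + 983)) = 739398031857 / 41064832913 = 18.01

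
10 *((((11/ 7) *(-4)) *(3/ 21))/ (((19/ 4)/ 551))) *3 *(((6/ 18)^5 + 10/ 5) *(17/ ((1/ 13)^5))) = -156893629486880/ 3969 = -39529763035.24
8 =8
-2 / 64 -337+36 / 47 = -505743 / 1504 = -336.27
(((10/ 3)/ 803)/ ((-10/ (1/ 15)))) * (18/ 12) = -1/ 24090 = -0.00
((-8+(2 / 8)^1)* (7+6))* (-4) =403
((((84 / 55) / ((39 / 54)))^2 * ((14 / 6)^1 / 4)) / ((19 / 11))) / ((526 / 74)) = 49342608 / 232235575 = 0.21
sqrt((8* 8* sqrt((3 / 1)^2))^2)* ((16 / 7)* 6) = 2633.14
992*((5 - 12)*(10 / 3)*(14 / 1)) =-972160 / 3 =-324053.33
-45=-45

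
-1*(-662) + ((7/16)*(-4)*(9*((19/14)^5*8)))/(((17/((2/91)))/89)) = 17687826413/29714776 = 595.25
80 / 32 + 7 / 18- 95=-92.11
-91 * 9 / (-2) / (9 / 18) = 819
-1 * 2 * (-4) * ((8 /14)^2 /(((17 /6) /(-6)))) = -4608 /833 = -5.53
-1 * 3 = -3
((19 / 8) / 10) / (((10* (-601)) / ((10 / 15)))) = -19 / 721200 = -0.00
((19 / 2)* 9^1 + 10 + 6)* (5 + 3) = 812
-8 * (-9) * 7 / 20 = 25.20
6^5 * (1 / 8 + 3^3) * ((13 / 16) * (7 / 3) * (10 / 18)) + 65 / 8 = 222161.88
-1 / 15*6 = -2 / 5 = -0.40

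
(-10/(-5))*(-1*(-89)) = 178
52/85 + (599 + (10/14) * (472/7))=2697983/4165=647.78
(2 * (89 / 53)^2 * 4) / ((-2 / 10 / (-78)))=24713520 / 2809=8797.98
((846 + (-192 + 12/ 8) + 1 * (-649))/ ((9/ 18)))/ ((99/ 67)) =871/ 99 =8.80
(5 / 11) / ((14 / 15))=75 / 154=0.49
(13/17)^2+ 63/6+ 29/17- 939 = -535349/578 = -926.21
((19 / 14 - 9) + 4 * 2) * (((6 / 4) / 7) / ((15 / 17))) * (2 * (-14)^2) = 34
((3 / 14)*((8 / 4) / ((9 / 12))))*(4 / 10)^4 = 64 / 4375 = 0.01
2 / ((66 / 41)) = 41 / 33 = 1.24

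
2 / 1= 2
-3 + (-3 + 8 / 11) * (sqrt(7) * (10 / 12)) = -125 * sqrt(7) / 66 - 3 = -8.01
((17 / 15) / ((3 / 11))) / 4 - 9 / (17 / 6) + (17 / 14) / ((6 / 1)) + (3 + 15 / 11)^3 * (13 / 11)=7547137397 / 78402555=96.26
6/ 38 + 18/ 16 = 195/ 152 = 1.28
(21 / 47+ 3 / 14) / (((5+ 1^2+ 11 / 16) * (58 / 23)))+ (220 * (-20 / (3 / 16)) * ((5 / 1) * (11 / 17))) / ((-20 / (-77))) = -292298.00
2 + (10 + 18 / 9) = 14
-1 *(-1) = 1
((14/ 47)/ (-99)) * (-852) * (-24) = -31808/ 517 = -61.52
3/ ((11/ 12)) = 36/ 11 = 3.27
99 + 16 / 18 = 899 / 9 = 99.89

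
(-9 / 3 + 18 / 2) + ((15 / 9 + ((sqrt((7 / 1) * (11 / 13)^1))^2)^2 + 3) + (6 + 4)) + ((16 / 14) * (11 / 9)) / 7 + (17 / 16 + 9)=78716401 / 1192464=66.01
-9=-9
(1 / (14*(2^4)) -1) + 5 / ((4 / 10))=2577 / 224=11.50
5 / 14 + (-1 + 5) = 61 / 14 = 4.36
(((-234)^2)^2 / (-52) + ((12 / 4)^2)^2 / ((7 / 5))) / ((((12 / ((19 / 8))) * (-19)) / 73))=9821081061 / 224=43844111.88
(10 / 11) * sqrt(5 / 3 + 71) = 10 * sqrt(654) / 33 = 7.75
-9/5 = -1.80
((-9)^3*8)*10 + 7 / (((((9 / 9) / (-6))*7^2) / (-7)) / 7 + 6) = -2157798 / 37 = -58318.86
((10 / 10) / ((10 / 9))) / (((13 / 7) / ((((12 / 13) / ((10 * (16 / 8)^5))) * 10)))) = 189 / 13520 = 0.01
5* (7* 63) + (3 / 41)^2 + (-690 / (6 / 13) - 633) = 129446 / 1681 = 77.01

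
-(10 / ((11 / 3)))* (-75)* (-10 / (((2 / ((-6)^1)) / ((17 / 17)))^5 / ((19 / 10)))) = 10388250 / 11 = 944386.36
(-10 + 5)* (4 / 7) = -20 / 7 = -2.86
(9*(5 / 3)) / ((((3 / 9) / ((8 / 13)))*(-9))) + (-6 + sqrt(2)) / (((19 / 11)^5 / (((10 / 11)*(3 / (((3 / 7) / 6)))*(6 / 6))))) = -578683120 / 32189287 + 6149220*sqrt(2) / 2476099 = -14.47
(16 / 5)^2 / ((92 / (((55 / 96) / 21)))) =22 / 7245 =0.00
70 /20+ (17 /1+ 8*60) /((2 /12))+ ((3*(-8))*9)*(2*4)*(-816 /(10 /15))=4236115 /2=2118057.50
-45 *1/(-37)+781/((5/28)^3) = 634352569/4625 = 137157.31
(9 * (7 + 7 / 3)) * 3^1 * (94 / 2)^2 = 556668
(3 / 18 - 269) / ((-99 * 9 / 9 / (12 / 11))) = 3226 / 1089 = 2.96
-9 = -9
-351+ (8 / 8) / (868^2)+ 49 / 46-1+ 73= -4816262897 / 17328752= -277.93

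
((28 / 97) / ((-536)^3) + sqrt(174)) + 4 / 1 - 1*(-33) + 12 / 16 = sqrt(174) + 140968821145 / 3734273408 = 50.94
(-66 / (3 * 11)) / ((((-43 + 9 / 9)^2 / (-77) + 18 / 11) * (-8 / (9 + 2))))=-121 / 936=-0.13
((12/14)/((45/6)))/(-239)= -4/8365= -0.00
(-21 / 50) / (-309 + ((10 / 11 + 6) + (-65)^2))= -0.00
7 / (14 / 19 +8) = 133 / 166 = 0.80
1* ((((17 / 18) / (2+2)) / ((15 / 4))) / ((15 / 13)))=221 / 4050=0.05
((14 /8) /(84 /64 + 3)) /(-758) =-14 /26151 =-0.00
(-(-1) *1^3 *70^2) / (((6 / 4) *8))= 1225 / 3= 408.33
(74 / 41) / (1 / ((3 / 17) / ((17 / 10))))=2220 / 11849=0.19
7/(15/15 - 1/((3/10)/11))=-21/107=-0.20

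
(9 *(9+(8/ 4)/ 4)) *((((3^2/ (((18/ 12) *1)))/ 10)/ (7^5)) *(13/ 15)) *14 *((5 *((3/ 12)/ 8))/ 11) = 2223/ 4225760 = 0.00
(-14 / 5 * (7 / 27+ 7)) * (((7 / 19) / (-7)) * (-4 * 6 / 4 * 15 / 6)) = -2744 / 171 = -16.05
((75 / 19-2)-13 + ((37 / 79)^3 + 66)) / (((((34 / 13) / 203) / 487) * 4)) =662767762213739 / 1274012776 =520220.66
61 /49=1.24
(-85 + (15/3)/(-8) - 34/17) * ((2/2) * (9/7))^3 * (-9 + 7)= 511029/1372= 372.47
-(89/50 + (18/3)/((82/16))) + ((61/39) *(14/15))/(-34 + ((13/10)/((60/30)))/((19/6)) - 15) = -6627919243/2223649350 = -2.98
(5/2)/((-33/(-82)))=205/33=6.21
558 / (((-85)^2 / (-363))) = -202554 / 7225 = -28.04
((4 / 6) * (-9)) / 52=-0.12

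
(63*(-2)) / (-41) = 3.07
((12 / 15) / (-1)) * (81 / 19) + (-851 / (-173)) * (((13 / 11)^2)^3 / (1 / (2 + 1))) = 1071370583643 / 29115605035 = 36.80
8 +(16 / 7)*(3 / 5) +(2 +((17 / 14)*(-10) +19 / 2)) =611 / 70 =8.73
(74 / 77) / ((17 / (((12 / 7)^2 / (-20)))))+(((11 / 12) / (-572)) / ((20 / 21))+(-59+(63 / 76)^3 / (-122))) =-2635357778283161 / 44655986350976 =-59.01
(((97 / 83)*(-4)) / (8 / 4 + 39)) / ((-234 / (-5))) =-970 / 398151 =-0.00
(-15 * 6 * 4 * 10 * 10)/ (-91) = 36000/ 91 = 395.60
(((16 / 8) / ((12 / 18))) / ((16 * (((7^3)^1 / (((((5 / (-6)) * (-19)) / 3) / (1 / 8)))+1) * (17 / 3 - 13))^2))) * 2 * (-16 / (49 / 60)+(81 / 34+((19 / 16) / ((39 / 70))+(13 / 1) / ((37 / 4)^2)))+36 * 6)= 5810966655995925 / 344988674588461904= 0.02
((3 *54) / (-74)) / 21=-27 / 259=-0.10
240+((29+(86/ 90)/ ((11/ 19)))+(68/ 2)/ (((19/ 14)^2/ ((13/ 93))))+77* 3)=2793209827/ 5539545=504.23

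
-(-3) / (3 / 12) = 12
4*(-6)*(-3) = 72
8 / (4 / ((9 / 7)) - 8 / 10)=45 / 13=3.46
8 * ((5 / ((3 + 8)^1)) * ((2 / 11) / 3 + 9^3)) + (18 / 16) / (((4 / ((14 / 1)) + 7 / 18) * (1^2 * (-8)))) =2617413379 / 987360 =2650.92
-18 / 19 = -0.95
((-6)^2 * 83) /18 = 166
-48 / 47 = -1.02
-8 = -8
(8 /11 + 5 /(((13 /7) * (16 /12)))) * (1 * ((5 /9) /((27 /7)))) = 0.40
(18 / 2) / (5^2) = 9 / 25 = 0.36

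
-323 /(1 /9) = -2907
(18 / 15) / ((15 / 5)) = 2 / 5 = 0.40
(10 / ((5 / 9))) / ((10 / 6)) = 54 / 5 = 10.80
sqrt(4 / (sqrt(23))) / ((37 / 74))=4 * 23^(3 / 4) / 23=1.83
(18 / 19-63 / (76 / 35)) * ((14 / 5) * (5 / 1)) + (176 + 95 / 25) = -40493 / 190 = -213.12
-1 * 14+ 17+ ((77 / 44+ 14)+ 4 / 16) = 19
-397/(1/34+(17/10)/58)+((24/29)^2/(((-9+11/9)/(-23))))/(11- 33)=-1267447738532/187471515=-6760.75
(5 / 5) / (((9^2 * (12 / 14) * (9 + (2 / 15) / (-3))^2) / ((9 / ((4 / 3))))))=1575 / 1299272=0.00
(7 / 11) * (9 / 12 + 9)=273 / 44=6.20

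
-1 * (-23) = 23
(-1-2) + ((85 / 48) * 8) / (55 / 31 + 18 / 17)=17921 / 8958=2.00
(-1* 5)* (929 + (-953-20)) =220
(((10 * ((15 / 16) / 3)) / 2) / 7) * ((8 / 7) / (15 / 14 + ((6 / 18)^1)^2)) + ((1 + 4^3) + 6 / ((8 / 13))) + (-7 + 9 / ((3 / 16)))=483809 / 4172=115.97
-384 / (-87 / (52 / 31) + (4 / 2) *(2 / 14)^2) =978432 / 132049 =7.41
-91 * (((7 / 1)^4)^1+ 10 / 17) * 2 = -7430514 / 17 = -437089.06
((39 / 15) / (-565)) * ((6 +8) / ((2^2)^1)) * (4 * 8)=-1456 / 2825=-0.52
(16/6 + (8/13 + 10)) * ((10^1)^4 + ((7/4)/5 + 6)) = 132904.85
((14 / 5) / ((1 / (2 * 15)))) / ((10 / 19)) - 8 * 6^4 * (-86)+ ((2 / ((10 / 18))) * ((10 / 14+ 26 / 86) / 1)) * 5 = 1342197978 / 1505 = 891825.90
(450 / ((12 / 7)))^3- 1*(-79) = 144703757 / 8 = 18087969.62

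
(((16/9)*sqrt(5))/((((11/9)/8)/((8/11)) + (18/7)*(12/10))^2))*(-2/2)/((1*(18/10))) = -401408000*sqrt(5)/4414672249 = -0.20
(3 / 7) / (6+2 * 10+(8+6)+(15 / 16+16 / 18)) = 432 / 42161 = 0.01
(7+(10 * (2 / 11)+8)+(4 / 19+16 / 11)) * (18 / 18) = 3863 / 209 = 18.48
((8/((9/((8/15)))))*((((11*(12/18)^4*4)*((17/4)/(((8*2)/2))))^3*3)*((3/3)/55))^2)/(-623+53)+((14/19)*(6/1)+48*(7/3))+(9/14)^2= 691072483852249484443/5916192715435747500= 116.81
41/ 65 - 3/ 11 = 0.36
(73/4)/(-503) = -73/2012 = -0.04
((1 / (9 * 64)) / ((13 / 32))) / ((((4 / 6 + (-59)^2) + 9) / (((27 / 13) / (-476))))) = -9 / 1684819136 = -0.00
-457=-457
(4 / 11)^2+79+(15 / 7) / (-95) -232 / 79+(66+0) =180751174 / 1271347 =142.17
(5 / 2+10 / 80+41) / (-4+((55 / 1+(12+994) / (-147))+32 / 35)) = 256515 / 265016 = 0.97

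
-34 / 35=-0.97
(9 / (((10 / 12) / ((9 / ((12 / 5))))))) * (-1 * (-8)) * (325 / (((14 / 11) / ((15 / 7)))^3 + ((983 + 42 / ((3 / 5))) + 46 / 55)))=473020762500 / 4734905867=99.90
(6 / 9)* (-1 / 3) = -2 / 9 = -0.22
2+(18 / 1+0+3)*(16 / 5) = 346 / 5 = 69.20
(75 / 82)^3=421875 / 551368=0.77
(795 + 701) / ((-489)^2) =1496 / 239121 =0.01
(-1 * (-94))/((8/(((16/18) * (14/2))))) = 658/9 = 73.11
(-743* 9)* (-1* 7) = 46809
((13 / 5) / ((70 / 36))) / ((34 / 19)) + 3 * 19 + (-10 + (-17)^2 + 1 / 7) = 1002248 / 2975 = 336.89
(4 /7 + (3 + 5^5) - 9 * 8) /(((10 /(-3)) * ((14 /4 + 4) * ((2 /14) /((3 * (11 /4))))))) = -176517 /25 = -7060.68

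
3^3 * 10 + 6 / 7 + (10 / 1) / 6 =5723 / 21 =272.52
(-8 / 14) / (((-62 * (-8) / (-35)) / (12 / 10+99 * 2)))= 249 / 31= 8.03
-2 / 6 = -1 / 3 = -0.33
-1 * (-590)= 590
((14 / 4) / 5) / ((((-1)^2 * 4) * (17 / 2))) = 7 / 340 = 0.02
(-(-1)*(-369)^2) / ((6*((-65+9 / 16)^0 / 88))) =1997028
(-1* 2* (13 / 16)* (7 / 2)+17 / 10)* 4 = -319 / 20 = -15.95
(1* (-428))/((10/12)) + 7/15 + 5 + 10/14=-53279/105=-507.42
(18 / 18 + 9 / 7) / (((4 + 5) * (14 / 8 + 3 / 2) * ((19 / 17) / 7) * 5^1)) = 1088 / 11115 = 0.10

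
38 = 38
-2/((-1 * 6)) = 1/3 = 0.33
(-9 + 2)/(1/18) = -126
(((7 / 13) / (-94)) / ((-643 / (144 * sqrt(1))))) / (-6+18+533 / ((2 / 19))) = 1008 / 3988053823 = 0.00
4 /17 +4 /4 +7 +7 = 259 /17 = 15.24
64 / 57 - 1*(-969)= 55297 / 57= 970.12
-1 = -1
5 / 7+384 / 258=663 / 301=2.20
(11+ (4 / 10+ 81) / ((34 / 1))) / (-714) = -759 / 40460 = -0.02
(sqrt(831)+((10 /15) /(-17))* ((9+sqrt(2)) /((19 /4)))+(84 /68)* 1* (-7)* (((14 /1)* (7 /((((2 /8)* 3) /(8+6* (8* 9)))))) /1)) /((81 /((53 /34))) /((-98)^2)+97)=-40868294541424 /7974372257 - 2036048* sqrt(2) /23923116771+254506* sqrt(831) /24688459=-5124.66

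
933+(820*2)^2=2690533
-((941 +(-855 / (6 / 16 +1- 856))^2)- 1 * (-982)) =-9992954643 / 5193841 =-1924.00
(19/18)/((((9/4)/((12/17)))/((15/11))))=760/1683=0.45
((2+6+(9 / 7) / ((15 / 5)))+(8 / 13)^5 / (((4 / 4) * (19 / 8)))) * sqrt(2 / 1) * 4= 1672217844 * sqrt(2) / 49381969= 47.89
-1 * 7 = -7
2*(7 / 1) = 14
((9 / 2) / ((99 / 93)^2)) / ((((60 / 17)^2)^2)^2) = 6703702900801 / 40646707200000000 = 0.00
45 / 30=3 / 2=1.50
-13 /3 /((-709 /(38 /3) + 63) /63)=-3458 /89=-38.85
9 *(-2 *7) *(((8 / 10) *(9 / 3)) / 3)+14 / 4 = -973 / 10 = -97.30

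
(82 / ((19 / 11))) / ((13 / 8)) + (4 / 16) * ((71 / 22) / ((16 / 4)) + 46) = 3557425 / 86944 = 40.92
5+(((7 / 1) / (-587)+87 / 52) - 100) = -93.34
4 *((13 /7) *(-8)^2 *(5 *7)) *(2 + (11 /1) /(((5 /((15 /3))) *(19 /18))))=3927040 /19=206686.32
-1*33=-33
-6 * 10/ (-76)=0.79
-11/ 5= -2.20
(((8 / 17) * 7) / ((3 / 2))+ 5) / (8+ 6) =367 / 714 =0.51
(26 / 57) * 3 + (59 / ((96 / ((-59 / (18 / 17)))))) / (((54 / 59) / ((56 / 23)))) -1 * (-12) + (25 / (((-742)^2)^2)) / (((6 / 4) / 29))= -7506421425928139161 / 96566076525997008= -77.73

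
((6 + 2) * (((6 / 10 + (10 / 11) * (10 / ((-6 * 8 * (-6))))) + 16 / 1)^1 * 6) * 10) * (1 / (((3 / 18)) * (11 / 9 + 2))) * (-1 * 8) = -37935936 / 319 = -118921.43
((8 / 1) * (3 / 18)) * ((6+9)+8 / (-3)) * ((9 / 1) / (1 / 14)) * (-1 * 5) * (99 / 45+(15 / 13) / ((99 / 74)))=-13610968 / 429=-31727.20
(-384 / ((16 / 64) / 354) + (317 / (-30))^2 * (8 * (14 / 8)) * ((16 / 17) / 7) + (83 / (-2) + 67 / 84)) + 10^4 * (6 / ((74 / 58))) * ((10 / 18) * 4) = -1739902787293 / 3962700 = -439070.02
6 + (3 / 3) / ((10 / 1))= 61 / 10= 6.10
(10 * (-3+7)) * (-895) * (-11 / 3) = 393800 / 3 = 131266.67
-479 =-479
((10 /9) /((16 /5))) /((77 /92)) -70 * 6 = -581545 /1386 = -419.59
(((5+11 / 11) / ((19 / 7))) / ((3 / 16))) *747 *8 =70453.89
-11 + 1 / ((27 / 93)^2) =70 / 81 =0.86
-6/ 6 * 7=-7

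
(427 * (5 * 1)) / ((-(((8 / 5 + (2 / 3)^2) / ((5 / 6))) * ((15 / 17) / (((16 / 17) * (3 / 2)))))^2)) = -908.08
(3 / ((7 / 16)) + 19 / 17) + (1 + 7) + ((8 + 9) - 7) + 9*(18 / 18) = 4162 / 119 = 34.97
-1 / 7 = -0.14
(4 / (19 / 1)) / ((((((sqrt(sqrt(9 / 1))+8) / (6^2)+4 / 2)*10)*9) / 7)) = 896 / 121543-56*sqrt(3) / 607715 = 0.01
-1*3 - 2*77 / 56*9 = -111 / 4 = -27.75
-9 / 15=-3 / 5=-0.60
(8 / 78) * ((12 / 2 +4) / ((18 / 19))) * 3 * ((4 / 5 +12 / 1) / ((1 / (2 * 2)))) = 19456 / 117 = 166.29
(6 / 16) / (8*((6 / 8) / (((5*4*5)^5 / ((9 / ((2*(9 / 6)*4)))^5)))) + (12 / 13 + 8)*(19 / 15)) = 0.03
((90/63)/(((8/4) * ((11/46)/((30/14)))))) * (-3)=-10350/539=-19.20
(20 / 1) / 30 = 2 / 3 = 0.67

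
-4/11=-0.36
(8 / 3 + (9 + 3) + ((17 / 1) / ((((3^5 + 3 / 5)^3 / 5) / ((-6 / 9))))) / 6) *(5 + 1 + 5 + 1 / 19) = 1192575219995 / 7356795516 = 162.11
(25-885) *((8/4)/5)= -344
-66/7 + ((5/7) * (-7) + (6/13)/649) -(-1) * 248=13794537/59059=233.57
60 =60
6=6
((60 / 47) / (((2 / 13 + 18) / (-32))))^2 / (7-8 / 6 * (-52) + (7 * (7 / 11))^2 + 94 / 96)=75383193600 / 1446346578197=0.05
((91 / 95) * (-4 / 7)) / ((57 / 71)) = -0.68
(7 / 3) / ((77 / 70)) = 70 / 33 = 2.12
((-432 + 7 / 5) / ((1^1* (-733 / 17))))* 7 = 256207 / 3665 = 69.91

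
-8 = -8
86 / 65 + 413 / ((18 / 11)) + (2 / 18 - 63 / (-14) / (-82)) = 2705169 / 10660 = 253.77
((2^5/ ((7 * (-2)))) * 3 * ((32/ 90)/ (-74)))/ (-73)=-128/ 283605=-0.00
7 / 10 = 0.70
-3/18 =-1/6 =-0.17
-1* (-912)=912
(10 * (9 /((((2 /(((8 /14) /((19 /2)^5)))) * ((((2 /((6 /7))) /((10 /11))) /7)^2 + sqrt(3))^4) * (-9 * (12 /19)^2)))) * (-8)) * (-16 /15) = -21749979044543385600000000 /233446605265709153003666372299 + 26497761849630720000000000 * sqrt(3) /1634126236859964071025664606093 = -0.00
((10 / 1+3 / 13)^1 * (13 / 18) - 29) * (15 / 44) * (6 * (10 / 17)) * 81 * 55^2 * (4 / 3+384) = -2455076250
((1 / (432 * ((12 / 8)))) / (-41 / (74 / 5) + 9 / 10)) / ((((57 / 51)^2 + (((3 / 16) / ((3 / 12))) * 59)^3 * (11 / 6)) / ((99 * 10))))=-47049200 / 9149157417789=-0.00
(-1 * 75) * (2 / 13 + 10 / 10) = -1125 / 13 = -86.54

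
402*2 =804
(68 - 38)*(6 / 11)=180 / 11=16.36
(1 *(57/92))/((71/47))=2679/6532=0.41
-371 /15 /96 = -371 /1440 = -0.26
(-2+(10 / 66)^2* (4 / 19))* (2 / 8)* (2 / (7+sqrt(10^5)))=144487 / 2068086141 - 2064100* sqrt(10) / 2068086141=-0.00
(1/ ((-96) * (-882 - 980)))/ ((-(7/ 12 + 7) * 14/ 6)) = -0.00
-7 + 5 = -2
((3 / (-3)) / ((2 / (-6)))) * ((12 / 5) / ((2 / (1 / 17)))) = 18 / 85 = 0.21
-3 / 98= -0.03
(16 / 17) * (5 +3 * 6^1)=368 / 17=21.65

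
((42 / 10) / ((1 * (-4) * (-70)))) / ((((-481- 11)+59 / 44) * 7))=-0.00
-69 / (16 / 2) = -69 / 8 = -8.62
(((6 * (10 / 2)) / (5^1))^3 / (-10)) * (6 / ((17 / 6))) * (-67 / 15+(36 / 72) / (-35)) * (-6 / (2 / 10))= -3658608 / 595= -6148.92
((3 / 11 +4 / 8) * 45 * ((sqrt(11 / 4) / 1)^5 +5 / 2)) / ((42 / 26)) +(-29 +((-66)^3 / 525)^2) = 36465 * sqrt(11) / 448 +404119415981 / 1347500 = 300173.05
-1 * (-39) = 39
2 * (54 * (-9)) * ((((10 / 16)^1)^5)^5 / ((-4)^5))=72419643402099609375 / 9671406556917033397649408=0.00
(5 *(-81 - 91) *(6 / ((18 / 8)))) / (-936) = 860 / 351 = 2.45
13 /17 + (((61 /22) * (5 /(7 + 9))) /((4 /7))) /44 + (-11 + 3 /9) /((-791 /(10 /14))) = 14149506421 /17494439424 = 0.81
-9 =-9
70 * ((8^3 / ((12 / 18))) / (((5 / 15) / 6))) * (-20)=-19353600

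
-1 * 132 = -132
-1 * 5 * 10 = -50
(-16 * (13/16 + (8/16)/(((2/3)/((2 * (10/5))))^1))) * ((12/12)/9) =-61/9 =-6.78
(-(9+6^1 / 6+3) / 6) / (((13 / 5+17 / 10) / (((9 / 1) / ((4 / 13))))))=-2535 / 172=-14.74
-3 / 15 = -1 / 5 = -0.20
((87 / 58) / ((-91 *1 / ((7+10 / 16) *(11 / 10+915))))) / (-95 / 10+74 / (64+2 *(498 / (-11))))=40793933 / 4353440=9.37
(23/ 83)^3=12167/ 571787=0.02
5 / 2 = 2.50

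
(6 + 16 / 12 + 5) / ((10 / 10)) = 37 / 3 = 12.33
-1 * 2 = -2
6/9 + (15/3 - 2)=11/3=3.67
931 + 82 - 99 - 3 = 911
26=26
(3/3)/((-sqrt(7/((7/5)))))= -sqrt(5)/5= -0.45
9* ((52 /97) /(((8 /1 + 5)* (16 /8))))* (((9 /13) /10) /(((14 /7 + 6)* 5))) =81 /252200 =0.00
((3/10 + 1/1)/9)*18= 13/5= 2.60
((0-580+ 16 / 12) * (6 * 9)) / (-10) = 15624 / 5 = 3124.80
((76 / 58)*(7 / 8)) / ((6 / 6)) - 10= -1027 / 116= -8.85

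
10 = 10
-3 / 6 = -1 / 2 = -0.50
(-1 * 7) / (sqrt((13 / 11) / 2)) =-7 * sqrt(286) / 13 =-9.11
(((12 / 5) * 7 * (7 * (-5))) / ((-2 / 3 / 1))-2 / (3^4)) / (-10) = -7144 / 81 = -88.20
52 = 52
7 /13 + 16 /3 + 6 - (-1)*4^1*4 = 1087 /39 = 27.87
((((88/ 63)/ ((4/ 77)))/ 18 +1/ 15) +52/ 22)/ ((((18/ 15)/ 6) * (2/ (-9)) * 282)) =-8741/ 27918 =-0.31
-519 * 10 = -5190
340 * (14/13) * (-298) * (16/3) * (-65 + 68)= -22695680/13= -1745821.54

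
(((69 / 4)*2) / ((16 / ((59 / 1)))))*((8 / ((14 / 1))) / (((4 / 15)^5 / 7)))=3091415625 / 8192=377370.07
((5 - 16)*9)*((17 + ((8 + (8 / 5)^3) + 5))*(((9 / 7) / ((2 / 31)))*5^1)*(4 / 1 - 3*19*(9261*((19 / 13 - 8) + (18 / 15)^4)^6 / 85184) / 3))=2145476041228691659682905873228812927891 / 389891359615325927734375000000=5502753493.55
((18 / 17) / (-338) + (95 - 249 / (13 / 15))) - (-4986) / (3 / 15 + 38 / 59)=1362744923 / 238459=5714.80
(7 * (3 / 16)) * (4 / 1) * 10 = 105 / 2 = 52.50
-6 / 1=-6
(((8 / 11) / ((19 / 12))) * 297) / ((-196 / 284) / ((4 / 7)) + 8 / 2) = 736128 / 15067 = 48.86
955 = 955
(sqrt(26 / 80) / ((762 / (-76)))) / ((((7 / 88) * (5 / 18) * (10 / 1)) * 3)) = -836 * sqrt(130) / 111125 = -0.09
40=40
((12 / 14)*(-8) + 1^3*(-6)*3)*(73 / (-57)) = 4234 / 133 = 31.83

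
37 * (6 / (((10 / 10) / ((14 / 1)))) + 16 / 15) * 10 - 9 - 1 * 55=94232 / 3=31410.67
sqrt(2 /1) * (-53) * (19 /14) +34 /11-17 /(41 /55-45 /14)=208624 /20911-1007 * sqrt(2) /14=-91.75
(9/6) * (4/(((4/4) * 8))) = 3/4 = 0.75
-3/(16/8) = -3/2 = -1.50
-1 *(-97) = 97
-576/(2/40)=-11520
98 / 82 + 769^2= 24245850 / 41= 591362.20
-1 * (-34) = 34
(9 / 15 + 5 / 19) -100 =-9418 / 95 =-99.14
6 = 6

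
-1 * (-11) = 11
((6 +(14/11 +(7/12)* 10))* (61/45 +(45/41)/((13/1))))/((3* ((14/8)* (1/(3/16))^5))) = 1280373/1536950272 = 0.00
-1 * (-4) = 4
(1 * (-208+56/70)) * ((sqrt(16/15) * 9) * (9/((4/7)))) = -195804 * sqrt(15)/25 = -30333.83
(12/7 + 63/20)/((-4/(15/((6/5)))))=-15.20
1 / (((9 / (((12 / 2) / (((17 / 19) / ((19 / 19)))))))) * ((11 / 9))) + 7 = 1423 / 187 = 7.61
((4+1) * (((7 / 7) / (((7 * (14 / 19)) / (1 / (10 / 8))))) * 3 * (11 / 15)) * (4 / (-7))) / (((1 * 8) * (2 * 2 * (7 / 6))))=-627 / 24010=-0.03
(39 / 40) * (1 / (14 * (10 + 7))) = 39 / 9520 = 0.00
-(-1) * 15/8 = 15/8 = 1.88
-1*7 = -7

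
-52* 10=-520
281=281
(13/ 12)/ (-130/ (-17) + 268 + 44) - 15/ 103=-73489/ 516648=-0.14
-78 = -78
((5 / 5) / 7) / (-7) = -1 / 49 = -0.02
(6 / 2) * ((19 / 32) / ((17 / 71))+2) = 7311 / 544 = 13.44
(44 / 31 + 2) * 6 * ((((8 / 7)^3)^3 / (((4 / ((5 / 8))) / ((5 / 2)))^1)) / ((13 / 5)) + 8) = 2835872565408 / 16262503621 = 174.38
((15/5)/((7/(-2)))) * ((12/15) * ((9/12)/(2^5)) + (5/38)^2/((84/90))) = -0.03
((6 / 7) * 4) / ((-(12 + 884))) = -3 / 784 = -0.00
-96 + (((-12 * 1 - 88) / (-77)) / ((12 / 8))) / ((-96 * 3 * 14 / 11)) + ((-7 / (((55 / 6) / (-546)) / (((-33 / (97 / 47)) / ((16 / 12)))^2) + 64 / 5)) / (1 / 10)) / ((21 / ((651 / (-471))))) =-4098957190156187423 / 42857104600118088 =-95.64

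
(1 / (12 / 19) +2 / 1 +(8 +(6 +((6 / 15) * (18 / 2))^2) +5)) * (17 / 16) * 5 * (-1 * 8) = -181271 / 120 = -1510.59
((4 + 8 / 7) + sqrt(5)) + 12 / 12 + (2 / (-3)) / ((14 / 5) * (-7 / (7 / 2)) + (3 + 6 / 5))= sqrt(5) + 139 / 21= 8.86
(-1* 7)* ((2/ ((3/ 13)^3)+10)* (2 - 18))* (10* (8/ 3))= 41789440/ 81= 515919.01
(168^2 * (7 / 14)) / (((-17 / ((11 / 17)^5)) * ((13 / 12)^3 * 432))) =-9091006848 / 53030239093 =-0.17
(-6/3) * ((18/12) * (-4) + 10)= -8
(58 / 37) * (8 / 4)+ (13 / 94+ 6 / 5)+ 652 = 11416073 / 17390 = 656.47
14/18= 7/9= 0.78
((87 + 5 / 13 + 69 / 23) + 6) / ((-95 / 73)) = -91469 / 1235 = -74.06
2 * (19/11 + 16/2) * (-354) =-75756/11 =-6886.91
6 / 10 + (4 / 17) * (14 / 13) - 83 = -90772 / 1105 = -82.15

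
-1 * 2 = -2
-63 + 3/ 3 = -62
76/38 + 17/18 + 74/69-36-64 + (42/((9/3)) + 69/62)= -518944/6417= -80.87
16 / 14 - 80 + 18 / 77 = -6054 / 77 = -78.62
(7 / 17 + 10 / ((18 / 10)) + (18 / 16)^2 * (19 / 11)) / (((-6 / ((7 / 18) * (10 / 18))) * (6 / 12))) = -30737665 / 52348032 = -0.59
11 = 11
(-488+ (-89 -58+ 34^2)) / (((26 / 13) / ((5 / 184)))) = 2605 / 368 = 7.08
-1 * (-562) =562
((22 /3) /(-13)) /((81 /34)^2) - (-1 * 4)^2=-4119496 /255879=-16.10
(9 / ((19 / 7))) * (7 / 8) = 2.90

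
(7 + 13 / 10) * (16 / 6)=332 / 15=22.13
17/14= 1.21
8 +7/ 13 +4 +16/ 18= 1571/ 117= 13.43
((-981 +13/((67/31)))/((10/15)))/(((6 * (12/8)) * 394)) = -0.41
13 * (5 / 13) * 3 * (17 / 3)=85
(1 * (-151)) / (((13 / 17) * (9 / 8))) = -20536 / 117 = -175.52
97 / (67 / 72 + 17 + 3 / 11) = 76824 / 14417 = 5.33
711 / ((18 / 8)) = 316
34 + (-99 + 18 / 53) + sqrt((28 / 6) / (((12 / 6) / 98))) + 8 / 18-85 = -134.09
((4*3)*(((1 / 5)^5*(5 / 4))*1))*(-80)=-48 / 125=-0.38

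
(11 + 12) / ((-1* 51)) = -23 / 51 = -0.45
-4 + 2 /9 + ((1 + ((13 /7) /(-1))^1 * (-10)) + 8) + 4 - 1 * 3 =1562 /63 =24.79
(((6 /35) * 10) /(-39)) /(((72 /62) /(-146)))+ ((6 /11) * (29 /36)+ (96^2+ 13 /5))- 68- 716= 760410559 /90090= 8440.57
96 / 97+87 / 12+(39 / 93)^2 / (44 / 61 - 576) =6738109267 / 817792741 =8.24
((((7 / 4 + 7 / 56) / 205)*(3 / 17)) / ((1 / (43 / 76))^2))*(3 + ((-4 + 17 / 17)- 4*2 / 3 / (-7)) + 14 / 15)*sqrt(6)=382743*sqrt(6) / 563622080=0.00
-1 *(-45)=45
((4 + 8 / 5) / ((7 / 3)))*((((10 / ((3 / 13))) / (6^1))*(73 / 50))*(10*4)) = 15184 / 15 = 1012.27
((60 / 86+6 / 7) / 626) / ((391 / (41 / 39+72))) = 2442 / 5262469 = 0.00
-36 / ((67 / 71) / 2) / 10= -7.63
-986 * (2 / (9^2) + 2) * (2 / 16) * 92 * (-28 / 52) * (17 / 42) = 15806566 / 3159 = 5003.66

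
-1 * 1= -1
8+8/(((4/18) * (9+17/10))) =1216/107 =11.36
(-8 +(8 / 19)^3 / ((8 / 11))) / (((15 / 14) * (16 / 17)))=-268583 / 34295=-7.83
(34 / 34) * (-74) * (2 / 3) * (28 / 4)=-1036 / 3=-345.33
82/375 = 0.22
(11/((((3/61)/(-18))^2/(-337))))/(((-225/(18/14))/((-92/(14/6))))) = -137054670192/1225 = -111881363.42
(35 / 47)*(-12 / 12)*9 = -315 / 47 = -6.70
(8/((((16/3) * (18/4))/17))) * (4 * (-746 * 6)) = -101456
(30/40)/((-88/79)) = -237/352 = -0.67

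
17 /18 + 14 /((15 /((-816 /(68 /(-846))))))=852853 /90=9476.14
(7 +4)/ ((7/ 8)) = 12.57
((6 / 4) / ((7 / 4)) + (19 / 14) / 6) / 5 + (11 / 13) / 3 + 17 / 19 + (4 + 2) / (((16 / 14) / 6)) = 487481 / 14820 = 32.89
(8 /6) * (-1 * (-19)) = 25.33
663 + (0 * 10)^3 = 663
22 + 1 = 23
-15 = -15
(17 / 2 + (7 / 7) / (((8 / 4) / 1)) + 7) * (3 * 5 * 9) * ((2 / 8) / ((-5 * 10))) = -54 / 5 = -10.80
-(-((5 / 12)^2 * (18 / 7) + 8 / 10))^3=1.94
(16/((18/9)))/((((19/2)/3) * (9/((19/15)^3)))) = 5776/10125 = 0.57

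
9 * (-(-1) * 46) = 414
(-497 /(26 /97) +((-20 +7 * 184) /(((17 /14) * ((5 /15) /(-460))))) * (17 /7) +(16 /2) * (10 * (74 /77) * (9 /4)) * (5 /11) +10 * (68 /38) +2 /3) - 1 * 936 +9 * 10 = -4396254745439 /1255254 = -3502283.00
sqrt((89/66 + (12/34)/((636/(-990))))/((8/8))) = sqrt(2825764854)/59466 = 0.89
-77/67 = -1.15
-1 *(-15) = 15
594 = 594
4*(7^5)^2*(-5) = -5649504980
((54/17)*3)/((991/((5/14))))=405/117929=0.00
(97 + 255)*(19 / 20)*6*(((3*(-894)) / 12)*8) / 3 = -5979072 / 5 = -1195814.40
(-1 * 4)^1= -4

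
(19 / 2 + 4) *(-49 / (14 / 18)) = -1701 / 2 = -850.50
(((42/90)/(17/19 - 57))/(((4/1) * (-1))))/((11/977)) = 129941/703560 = 0.18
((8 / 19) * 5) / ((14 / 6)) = 120 / 133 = 0.90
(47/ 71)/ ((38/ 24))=564/ 1349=0.42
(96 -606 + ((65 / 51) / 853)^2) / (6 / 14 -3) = 6756264272555 / 34065198162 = 198.33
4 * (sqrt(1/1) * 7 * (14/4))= 98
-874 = -874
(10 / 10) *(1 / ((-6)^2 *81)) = 1 / 2916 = 0.00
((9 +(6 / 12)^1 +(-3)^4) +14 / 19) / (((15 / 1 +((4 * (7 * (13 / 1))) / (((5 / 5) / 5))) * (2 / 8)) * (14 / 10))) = 3467 / 25004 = 0.14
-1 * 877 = -877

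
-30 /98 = -15 /49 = -0.31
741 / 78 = 19 / 2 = 9.50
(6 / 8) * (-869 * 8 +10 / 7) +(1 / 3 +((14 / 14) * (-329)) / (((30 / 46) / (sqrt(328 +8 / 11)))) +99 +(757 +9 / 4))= -30268 * sqrt(2486) / 165 - 365765 / 84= -13500.75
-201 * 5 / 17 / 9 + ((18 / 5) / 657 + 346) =6318617 / 18615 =339.44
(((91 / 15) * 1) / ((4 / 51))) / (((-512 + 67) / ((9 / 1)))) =-1.56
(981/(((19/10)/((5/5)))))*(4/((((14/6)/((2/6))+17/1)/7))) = 11445/19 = 602.37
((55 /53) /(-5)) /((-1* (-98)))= -11 /5194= -0.00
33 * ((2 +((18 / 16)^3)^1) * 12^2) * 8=520641 / 4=130160.25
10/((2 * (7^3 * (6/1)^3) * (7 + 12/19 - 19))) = -95/16003008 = -0.00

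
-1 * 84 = -84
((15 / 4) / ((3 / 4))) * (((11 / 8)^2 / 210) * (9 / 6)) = 121 / 1792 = 0.07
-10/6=-5/3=-1.67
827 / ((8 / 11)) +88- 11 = 9713 / 8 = 1214.12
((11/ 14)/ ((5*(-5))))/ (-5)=0.01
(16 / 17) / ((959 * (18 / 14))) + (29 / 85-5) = -488188 / 104805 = -4.66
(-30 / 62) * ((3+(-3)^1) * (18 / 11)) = 0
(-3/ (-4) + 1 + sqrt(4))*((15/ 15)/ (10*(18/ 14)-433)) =-105/ 11764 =-0.01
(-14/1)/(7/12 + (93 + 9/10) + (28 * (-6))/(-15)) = -0.13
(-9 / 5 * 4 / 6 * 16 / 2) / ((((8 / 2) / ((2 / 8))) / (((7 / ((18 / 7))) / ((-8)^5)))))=49 / 983040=0.00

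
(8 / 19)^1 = 8 / 19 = 0.42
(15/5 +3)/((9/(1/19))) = 2/57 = 0.04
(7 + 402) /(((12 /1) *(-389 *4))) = -409 /18672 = -0.02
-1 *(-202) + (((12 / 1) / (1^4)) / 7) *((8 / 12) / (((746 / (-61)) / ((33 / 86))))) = 22675120 / 112273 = 201.96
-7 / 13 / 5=-7 / 65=-0.11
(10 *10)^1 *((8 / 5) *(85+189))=43840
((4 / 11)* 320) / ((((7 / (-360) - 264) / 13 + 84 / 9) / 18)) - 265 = -257562005 / 565037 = -455.83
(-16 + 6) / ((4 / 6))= -15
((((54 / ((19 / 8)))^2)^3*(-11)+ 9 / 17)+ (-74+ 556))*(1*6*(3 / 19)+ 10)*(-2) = 33274623649.46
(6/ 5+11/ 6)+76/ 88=643/ 165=3.90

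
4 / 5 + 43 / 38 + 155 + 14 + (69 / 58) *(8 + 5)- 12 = 480464 / 2755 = 174.40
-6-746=-752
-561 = -561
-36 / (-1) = 36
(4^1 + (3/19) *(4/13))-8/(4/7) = -2458/247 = -9.95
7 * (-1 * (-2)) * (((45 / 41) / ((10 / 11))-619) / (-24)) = 354613 / 984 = 360.38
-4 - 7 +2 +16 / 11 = -83 / 11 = -7.55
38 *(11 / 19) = 22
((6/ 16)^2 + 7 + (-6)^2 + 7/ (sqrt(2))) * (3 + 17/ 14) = 202.67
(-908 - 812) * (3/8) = -645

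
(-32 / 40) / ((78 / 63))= -0.65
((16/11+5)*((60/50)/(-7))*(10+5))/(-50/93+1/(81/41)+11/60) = -64181160/587279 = -109.29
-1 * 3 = -3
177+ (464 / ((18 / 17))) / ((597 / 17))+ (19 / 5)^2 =27391378 / 134325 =203.92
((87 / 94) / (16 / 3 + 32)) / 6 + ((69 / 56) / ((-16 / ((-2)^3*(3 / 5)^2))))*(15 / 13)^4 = 34128501 / 85911488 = 0.40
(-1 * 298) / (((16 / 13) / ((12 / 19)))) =-152.92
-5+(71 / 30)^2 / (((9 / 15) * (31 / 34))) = 43847 / 8370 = 5.24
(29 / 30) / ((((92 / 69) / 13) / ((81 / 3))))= 10179 / 40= 254.48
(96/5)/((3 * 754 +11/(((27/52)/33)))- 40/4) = 27/4150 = 0.01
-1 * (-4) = 4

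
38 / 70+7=264 / 35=7.54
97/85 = 1.14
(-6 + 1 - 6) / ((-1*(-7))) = -11 / 7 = -1.57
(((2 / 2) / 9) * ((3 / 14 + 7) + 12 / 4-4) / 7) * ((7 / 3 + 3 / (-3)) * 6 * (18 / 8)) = 87 / 49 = 1.78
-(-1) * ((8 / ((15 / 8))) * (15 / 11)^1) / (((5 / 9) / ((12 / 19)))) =6912 / 1045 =6.61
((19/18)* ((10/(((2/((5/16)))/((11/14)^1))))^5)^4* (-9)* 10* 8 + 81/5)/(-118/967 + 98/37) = -103949551985898153321428394423952514387638197422872632097/5714902356014229364105138427137757169715190431744000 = -18189.21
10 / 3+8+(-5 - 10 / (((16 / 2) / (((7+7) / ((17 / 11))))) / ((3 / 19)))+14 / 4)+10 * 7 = 75626 / 969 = 78.05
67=67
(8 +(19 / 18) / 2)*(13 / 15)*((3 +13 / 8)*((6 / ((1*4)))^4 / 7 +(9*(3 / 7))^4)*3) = 139969266957 / 6146560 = 22771.97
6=6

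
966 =966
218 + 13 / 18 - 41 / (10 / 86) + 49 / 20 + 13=-21317 / 180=-118.43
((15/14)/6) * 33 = 165/28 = 5.89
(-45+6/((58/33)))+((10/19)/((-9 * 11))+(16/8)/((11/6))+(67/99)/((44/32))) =-8002204/200013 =-40.01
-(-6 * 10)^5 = 777600000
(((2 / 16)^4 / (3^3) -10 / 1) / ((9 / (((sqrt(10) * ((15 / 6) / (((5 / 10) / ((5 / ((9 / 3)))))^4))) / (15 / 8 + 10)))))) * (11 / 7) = -7603193125 * sqrt(10) / 167541696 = -143.51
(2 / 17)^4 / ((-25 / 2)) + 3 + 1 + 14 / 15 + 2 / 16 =253485467 / 50112600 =5.06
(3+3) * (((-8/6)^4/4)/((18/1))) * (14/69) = 896/16767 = 0.05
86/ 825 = 0.10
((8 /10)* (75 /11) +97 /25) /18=2567 /4950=0.52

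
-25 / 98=-0.26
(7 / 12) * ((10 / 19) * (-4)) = -1.23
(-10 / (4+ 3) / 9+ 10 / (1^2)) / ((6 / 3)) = 310 / 63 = 4.92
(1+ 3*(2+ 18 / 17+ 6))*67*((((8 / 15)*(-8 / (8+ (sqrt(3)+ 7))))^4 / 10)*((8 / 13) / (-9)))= -817876982300672 / 8492180752940625+ 40920770674688*sqrt(3) / 1698436150588125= -0.05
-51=-51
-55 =-55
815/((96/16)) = 815/6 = 135.83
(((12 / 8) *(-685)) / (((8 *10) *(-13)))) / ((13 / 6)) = 1233 / 2704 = 0.46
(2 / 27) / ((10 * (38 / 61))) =61 / 5130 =0.01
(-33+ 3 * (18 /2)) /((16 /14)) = -21 /4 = -5.25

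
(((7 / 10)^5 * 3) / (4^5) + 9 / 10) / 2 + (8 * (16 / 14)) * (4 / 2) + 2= 29727072947 / 1433600000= 20.74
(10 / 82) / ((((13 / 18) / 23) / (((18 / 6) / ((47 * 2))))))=3105 / 25051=0.12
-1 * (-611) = 611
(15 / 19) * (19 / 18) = 5 / 6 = 0.83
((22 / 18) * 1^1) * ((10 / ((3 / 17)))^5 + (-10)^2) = 1561842967300 / 2187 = 714148590.44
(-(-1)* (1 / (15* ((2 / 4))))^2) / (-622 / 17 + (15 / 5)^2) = -0.00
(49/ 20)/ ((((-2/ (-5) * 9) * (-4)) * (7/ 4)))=-7/ 72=-0.10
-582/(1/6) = -3492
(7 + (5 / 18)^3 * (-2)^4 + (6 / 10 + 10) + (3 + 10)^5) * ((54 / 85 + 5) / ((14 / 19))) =12317551750087 / 4337550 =2839748.65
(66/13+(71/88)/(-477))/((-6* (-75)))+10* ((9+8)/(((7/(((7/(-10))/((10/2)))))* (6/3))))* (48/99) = -199631147/245559600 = -0.81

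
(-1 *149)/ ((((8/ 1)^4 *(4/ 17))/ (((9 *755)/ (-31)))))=17211735/ 507904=33.89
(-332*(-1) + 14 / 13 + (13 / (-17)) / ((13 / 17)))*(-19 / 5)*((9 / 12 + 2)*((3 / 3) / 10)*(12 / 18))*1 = -300751 / 1300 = -231.35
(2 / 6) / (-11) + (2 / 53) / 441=-7769 / 257103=-0.03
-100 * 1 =-100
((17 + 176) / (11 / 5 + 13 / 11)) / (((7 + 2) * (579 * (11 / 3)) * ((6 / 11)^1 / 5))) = 275 / 10044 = 0.03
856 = 856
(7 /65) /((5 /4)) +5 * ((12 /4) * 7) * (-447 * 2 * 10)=-305077472 /325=-938699.91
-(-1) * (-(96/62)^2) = -2304/961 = -2.40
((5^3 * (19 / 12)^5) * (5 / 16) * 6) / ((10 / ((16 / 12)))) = 309512375 / 995328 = 310.97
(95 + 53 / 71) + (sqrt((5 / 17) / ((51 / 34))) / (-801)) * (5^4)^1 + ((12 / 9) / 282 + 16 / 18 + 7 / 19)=6150631 / 63403 - 625 * sqrt(510) / 40851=96.66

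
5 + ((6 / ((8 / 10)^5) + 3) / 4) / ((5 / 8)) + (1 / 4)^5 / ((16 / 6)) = 553967 / 40960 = 13.52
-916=-916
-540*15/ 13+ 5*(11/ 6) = -47885/ 78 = -613.91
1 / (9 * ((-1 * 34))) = -0.00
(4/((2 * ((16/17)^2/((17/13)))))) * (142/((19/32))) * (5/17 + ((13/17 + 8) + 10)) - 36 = 3315186/247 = 13421.81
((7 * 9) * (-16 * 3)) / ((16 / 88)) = -16632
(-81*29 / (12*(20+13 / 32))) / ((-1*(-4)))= -1566 / 653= -2.40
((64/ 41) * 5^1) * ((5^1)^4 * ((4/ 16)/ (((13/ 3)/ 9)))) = 1350000/ 533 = 2532.83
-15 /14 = -1.07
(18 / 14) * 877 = 7893 / 7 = 1127.57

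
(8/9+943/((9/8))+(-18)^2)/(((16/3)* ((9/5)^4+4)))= 1635625/108732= 15.04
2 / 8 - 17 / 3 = -65 / 12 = -5.42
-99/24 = -33/8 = -4.12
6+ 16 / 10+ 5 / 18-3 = 439 / 90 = 4.88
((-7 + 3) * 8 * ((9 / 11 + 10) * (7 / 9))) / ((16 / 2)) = -3332 / 99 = -33.66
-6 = -6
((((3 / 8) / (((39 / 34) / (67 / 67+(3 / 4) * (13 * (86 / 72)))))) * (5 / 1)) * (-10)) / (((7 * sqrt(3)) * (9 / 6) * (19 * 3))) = -257975 * sqrt(3) / 2240784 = -0.20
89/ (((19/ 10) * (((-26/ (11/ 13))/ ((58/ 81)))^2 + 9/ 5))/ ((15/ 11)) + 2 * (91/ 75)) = 308752125/ 8918083223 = 0.03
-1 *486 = -486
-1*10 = -10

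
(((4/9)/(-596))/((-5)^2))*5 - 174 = -1166671/6705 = -174.00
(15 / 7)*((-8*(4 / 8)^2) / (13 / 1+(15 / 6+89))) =-60 / 1463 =-0.04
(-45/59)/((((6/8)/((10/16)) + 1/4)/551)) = -17100/59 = -289.83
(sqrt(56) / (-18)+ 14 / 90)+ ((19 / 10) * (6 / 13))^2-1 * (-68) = 2620856 / 38025-sqrt(14) / 9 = 68.51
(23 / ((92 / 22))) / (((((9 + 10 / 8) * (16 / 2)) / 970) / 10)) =26675 / 41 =650.61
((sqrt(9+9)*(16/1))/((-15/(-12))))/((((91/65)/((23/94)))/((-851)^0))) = 2208*sqrt(2)/329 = 9.49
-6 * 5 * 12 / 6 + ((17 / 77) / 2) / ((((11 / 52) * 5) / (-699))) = -563058 / 4235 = -132.95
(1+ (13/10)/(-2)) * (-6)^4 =2268/5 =453.60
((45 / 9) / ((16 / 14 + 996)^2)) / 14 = 7 / 19488160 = 0.00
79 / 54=1.46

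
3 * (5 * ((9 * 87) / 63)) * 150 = 195750 / 7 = 27964.29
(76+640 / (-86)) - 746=-29130 / 43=-677.44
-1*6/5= -6/5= -1.20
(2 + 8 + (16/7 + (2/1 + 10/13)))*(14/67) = 2740/871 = 3.15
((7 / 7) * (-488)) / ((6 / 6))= -488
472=472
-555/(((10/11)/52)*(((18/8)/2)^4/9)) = -178369.84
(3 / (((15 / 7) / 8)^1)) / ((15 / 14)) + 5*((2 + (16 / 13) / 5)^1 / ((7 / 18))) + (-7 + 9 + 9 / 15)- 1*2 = 272539 / 6825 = 39.93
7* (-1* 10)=-70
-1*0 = 0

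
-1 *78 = -78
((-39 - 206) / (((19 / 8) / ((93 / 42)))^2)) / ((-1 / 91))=6996080 / 361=19379.72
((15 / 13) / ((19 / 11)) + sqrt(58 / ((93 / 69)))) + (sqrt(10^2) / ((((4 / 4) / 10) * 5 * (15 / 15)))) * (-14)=-68995 / 247 + sqrt(41354) / 31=-272.77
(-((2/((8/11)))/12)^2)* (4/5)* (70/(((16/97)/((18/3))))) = -82159/768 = -106.98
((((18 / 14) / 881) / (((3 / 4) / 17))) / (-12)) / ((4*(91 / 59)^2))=-0.00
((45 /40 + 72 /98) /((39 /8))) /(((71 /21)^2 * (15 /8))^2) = 6858432 /8258796325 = 0.00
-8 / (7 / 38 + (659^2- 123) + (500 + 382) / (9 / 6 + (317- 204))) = -69616 / 3778111551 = -0.00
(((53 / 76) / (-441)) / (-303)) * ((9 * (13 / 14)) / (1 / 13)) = 0.00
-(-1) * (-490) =-490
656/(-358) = -328/179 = -1.83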